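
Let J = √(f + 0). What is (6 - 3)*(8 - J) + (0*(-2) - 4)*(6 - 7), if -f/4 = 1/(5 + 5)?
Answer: 28 - 3*I*√10/5 ≈ 28.0 - 1.8974*I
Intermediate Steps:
f = -⅖ (f = -4/(5 + 5) = -4/10 = -4*⅒ = -⅖ ≈ -0.40000)
J = I*√10/5 (J = √(-⅖ + 0) = √(-⅖) = I*√10/5 ≈ 0.63246*I)
(6 - 3)*(8 - J) + (0*(-2) - 4)*(6 - 7) = (6 - 3)*(8 - I*√10/5) + (0*(-2) - 4)*(6 - 7) = 3*(8 - I*√10/5) + (0 - 4)*(-1) = (24 - 3*I*√10/5) - 4*(-1) = (24 - 3*I*√10/5) + 4 = 28 - 3*I*√10/5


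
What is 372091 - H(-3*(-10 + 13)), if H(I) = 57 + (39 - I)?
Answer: 371986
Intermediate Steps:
H(I) = 96 - I
372091 - H(-3*(-10 + 13)) = 372091 - (96 - (-3)*(-10 + 13)) = 372091 - (96 - (-3)*3) = 372091 - (96 - 1*(-9)) = 372091 - (96 + 9) = 372091 - 1*105 = 372091 - 105 = 371986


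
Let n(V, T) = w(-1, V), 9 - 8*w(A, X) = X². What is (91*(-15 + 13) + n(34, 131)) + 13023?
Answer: 101581/8 ≈ 12698.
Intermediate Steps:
w(A, X) = 9/8 - X²/8
n(V, T) = 9/8 - V²/8
(91*(-15 + 13) + n(34, 131)) + 13023 = (91*(-15 + 13) + (9/8 - ⅛*34²)) + 13023 = (91*(-2) + (9/8 - ⅛*1156)) + 13023 = (-182 + (9/8 - 289/2)) + 13023 = (-182 - 1147/8) + 13023 = -2603/8 + 13023 = 101581/8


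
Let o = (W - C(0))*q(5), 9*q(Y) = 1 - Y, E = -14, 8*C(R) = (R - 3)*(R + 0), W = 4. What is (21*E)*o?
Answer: 1568/3 ≈ 522.67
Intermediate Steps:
C(R) = R*(-3 + R)/8 (C(R) = ((R - 3)*(R + 0))/8 = ((-3 + R)*R)/8 = (R*(-3 + R))/8 = R*(-3 + R)/8)
q(Y) = ⅑ - Y/9 (q(Y) = (1 - Y)/9 = ⅑ - Y/9)
o = -16/9 (o = (4 - 0*(-3 + 0)/8)*(⅑ - ⅑*5) = (4 - 0*(-3)/8)*(⅑ - 5/9) = (4 - 1*0)*(-4/9) = (4 + 0)*(-4/9) = 4*(-4/9) = -16/9 ≈ -1.7778)
(21*E)*o = (21*(-14))*(-16/9) = -294*(-16/9) = 1568/3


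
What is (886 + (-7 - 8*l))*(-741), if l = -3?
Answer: -669123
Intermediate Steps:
(886 + (-7 - 8*l))*(-741) = (886 + (-7 - 8*(-3)))*(-741) = (886 + (-7 + 24))*(-741) = (886 + 17)*(-741) = 903*(-741) = -669123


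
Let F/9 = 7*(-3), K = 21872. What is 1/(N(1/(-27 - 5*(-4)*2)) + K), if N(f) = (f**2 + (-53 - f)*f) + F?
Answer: 13/281826 ≈ 4.6128e-5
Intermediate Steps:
F = -189 (F = 9*(7*(-3)) = 9*(-21) = -189)
N(f) = -189 + f**2 + f*(-53 - f) (N(f) = (f**2 + (-53 - f)*f) - 189 = (f**2 + f*(-53 - f)) - 189 = -189 + f**2 + f*(-53 - f))
1/(N(1/(-27 - 5*(-4)*2)) + K) = 1/((-189 - 53/(-27 - 5*(-4)*2)) + 21872) = 1/((-189 - 53/(-27 + 20*2)) + 21872) = 1/((-189 - 53/(-27 + 40)) + 21872) = 1/((-189 - 53/13) + 21872) = 1/(-2510/13 + 21872) = 1/(281826/13) = 13/281826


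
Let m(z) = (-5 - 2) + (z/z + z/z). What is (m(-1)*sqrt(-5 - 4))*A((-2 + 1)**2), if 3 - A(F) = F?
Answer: -30*I ≈ -30.0*I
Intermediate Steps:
A(F) = 3 - F
m(z) = -5 (m(z) = -7 + (1 + 1) = -7 + 2 = -5)
(m(-1)*sqrt(-5 - 4))*A((-2 + 1)**2) = (-5*sqrt(-5 - 4))*(3 - (-2 + 1)**2) = (-15*I)*(3 - 1*(-1)**2) = (-15*I)*(3 - 1*1) = (-15*I)*(3 - 1) = -15*I*2 = -30*I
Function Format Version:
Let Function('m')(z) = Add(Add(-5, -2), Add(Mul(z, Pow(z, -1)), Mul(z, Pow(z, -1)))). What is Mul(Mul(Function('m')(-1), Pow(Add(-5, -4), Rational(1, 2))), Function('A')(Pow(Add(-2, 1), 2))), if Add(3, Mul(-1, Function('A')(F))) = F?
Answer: Mul(-30, I) ≈ Mul(-30.000, I)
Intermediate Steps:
Function('A')(F) = Add(3, Mul(-1, F))
Function('m')(z) = -5 (Function('m')(z) = Add(-7, Add(1, 1)) = Add(-7, 2) = -5)
Mul(Mul(Function('m')(-1), Pow(Add(-5, -4), Rational(1, 2))), Function('A')(Pow(Add(-2, 1), 2))) = Mul(Mul(-5, Pow(Add(-5, -4), Rational(1, 2))), Add(3, Mul(-1, Pow(Add(-2, 1), 2)))) = Mul(Mul(-5, Pow(-9, Rational(1, 2))), Add(3, Mul(-1, Pow(-1, 2)))) = Mul(Mul(-5, Mul(3, I)), Add(3, Mul(-1, 1))) = Mul(Mul(-15, I), Add(3, -1)) = Mul(Mul(-15, I), 2) = Mul(-30, I)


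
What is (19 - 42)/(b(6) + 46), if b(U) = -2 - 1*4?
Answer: -23/40 ≈ -0.57500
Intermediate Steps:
b(U) = -6 (b(U) = -2 - 4 = -6)
(19 - 42)/(b(6) + 46) = (19 - 42)/(-6 + 46) = -23/40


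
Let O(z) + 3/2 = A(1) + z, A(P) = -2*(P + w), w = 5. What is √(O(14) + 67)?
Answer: 3*√30/2 ≈ 8.2158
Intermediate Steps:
A(P) = -10 - 2*P (A(P) = -2*(P + 5) = -2*(5 + P) = -(10 + 2*P) = -10 - 2*P)
O(z) = -27/2 + z (O(z) = -3/2 + ((-10 - 2*1) + z) = -3/2 + ((-10 - 2) + z) = -3/2 + (-12 + z) = -27/2 + z)
√(O(14) + 67) = √((-27/2 + 14) + 67) = √(½ + 67) = √(135/2) = 3*√30/2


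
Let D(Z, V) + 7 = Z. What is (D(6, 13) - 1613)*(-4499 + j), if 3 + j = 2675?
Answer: 2948778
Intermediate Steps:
j = 2672 (j = -3 + 2675 = 2672)
D(Z, V) = -7 + Z
(D(6, 13) - 1613)*(-4499 + j) = ((-7 + 6) - 1613)*(-4499 + 2672) = (-1 - 1613)*(-1827) = -1614*(-1827) = 2948778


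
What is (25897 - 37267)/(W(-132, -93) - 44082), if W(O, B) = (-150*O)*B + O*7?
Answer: 1895/314401 ≈ 0.0060273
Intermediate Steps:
W(O, B) = 7*O - 150*B*O (W(O, B) = -150*B*O + 7*O = 7*O - 150*B*O)
(25897 - 37267)/(W(-132, -93) - 44082) = (25897 - 37267)/(-132*(7 - 150*(-93)) - 44082) = -11370/(-132*(7 + 13950) - 44082) = -11370/(-132*13957 - 44082) = -11370/(-1842324 - 44082) = -11370/(-1886406) = -11370*(-1/1886406) = 1895/314401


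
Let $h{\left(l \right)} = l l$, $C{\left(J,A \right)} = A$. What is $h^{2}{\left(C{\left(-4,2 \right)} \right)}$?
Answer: $16$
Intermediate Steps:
$h{\left(l \right)} = l^{2}$
$h^{2}{\left(C{\left(-4,2 \right)} \right)} = \left(2^{2}\right)^{2} = 4^{2} = 16$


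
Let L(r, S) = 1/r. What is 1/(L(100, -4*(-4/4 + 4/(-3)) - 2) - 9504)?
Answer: -100/950399 ≈ -0.00010522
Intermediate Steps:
1/(L(100, -4*(-4/4 + 4/(-3)) - 2) - 9504) = 1/(1/100 - 9504) = 1/(-950399/100) = -100/950399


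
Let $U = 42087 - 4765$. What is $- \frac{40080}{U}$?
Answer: $- \frac{20040}{18661} \approx -1.0739$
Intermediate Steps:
$U = 37322$
$- \frac{40080}{U} = - \frac{40080}{37322} = \left(-40080\right) \frac{1}{37322} = - \frac{20040}{18661}$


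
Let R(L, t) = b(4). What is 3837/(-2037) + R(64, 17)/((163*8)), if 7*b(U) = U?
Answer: -59551/31622 ≈ -1.8832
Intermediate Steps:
b(U) = U/7
R(L, t) = 4/7 (R(L, t) = (1/7)*4 = 4/7)
3837/(-2037) + R(64, 17)/((163*8)) = 3837/(-2037) + 4/(7*((163*8))) = 3837*(-1/2037) + (4/7)/1304 = -1279/679 + (4/7)*(1/1304) = -1279/679 + 1/2282 = -59551/31622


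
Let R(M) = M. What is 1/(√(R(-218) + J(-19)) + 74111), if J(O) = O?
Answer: 74111/5492440558 - I*√237/5492440558 ≈ 1.3493e-5 - 2.8029e-9*I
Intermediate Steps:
1/(√(R(-218) + J(-19)) + 74111) = 1/(√(-218 - 19) + 74111) = 1/(√(-237) + 74111) = 1/(I*√237 + 74111) = 1/(74111 + I*√237)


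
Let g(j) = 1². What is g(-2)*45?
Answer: 45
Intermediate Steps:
g(j) = 1
g(-2)*45 = 1*45 = 45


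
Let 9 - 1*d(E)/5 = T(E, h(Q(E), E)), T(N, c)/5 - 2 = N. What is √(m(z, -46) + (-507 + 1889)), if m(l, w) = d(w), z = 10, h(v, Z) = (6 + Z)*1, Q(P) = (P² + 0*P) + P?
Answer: 19*√7 ≈ 50.269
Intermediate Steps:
Q(P) = P + P² (Q(P) = (P² + 0) + P = P² + P = P + P²)
h(v, Z) = 6 + Z
T(N, c) = 10 + 5*N
d(E) = -5 - 25*E (d(E) = 45 - 5*(10 + 5*E) = 45 + (-50 - 25*E) = -5 - 25*E)
m(l, w) = -5 - 25*w
√(m(z, -46) + (-507 + 1889)) = √((-5 - 25*(-46)) + (-507 + 1889)) = √((-5 + 1150) + 1382) = √(1145 + 1382) = √2527 = 19*√7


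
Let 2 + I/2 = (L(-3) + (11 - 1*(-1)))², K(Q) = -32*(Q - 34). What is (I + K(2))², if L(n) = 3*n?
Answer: 1077444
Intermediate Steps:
K(Q) = 1088 - 32*Q (K(Q) = -32*(-34 + Q) = 1088 - 32*Q)
I = 14 (I = -4 + 2*(3*(-3) + (11 - 1*(-1)))² = -4 + 2*(-9 + (11 + 1))² = -4 + 2*(-9 + 12)² = -4 + 2*3² = -4 + 2*9 = -4 + 18 = 14)
(I + K(2))² = (14 + (1088 - 32*2))² = (14 + (1088 - 64))² = (14 + 1024)² = 1038² = 1077444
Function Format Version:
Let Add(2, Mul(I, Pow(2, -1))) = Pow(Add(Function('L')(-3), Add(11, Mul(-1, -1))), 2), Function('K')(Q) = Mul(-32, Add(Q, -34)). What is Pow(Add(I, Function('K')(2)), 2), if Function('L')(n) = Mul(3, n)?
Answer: 1077444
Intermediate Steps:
Function('K')(Q) = Add(1088, Mul(-32, Q)) (Function('K')(Q) = Mul(-32, Add(-34, Q)) = Add(1088, Mul(-32, Q)))
I = 14 (I = Add(-4, Mul(2, Pow(Add(Mul(3, -3), Add(11, Mul(-1, -1))), 2))) = Add(-4, Mul(2, Pow(Add(-9, Add(11, 1)), 2))) = Add(-4, Mul(2, Pow(Add(-9, 12), 2))) = Add(-4, Mul(2, Pow(3, 2))) = Add(-4, Mul(2, 9)) = Add(-4, 18) = 14)
Pow(Add(I, Function('K')(2)), 2) = Pow(Add(14, Add(1088, Mul(-32, 2))), 2) = Pow(Add(14, Add(1088, -64)), 2) = Pow(Add(14, 1024), 2) = Pow(1038, 2) = 1077444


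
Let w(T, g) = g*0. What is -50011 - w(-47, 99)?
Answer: -50011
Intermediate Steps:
w(T, g) = 0
-50011 - w(-47, 99) = -50011 - 1*0 = -50011 + 0 = -50011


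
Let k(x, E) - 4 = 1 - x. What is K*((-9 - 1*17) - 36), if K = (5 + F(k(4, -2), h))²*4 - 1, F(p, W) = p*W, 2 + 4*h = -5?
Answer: -5115/2 ≈ -2557.5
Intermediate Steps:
h = -7/4 (h = -½ + (¼)*(-5) = -½ - 5/4 = -7/4 ≈ -1.7500)
k(x, E) = 5 - x (k(x, E) = 4 + (1 - x) = 5 - x)
F(p, W) = W*p
K = 165/4 (K = (5 - 7*(5 - 1*4)/4)²*4 - 1 = (5 - 7*(5 - 4)/4)²*4 - 1 = (5 - 7/4*1)²*4 - 1 = (5 - 7/4)²*4 - 1 = (13/4)²*4 - 1 = (169/16)*4 - 1 = 169/4 - 1 = 165/4 ≈ 41.250)
K*((-9 - 1*17) - 36) = 165*((-9 - 1*17) - 36)/4 = 165*((-9 - 17) - 36)/4 = 165*(-26 - 36)/4 = (165/4)*(-62) = -5115/2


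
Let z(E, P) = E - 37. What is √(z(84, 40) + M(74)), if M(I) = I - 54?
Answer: √67 ≈ 8.1853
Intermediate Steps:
M(I) = -54 + I
z(E, P) = -37 + E
√(z(84, 40) + M(74)) = √((-37 + 84) + (-54 + 74)) = √(47 + 20) = √67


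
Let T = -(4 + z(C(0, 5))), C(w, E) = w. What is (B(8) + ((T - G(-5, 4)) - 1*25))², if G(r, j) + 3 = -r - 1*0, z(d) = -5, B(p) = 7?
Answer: 361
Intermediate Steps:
T = 1 (T = -(4 - 5) = -(-1) = -1*(-1) = 1)
G(r, j) = -3 - r (G(r, j) = -3 + (-r - 1*0) = -3 + (-r + 0) = -3 - r)
(B(8) + ((T - G(-5, 4)) - 1*25))² = (7 + ((1 - (-3 - 1*(-5))) - 1*25))² = (7 + ((1 - (-3 + 5)) - 25))² = (7 + ((1 - 1*2) - 25))² = (7 + ((1 - 2) - 25))² = (7 + (-1 - 25))² = (7 - 26)² = (-19)² = 361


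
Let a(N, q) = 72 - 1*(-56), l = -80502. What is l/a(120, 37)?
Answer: -40251/64 ≈ -628.92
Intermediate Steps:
a(N, q) = 128 (a(N, q) = 72 + 56 = 128)
l/a(120, 37) = -80502/128 = -80502*1/128 = -40251/64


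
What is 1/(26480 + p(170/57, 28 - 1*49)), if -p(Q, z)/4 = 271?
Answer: 1/25396 ≈ 3.9376e-5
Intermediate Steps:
p(Q, z) = -1084 (p(Q, z) = -4*271 = -1084)
1/(26480 + p(170/57, 28 - 1*49)) = 1/(26480 - 1084) = 1/25396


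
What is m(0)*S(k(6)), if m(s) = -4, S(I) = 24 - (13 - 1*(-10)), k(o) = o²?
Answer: -4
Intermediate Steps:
S(I) = 1 (S(I) = 24 - (13 + 10) = 24 - 1*23 = 24 - 23 = 1)
m(0)*S(k(6)) = -4*1 = -4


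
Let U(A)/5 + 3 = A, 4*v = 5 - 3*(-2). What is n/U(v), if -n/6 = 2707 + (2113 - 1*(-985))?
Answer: 27864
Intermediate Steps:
v = 11/4 (v = (5 - 3*(-2))/4 = (5 + 6)/4 = (1/4)*11 = 11/4 ≈ 2.7500)
U(A) = -15 + 5*A
n = -34830 (n = -6*(2707 + (2113 - 1*(-985))) = -6*(2707 + (2113 + 985)) = -6*(2707 + 3098) = -6*5805 = -34830)
n/U(v) = -34830/(-15 + 5*(11/4)) = -34830/(-15 + 55/4) = -34830/(-5/4) = -34830*(-4/5) = 27864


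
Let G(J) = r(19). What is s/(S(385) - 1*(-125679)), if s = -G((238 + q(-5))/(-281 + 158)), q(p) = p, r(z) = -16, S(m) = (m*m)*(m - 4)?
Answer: 4/14149851 ≈ 2.8269e-7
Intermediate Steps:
S(m) = m²*(-4 + m)
G(J) = -16
s = 16 (s = -1*(-16) = 16)
s/(S(385) - 1*(-125679)) = 16/(385²*(-4 + 385) - 1*(-125679)) = 16/(148225*381 + 125679) = 16/(56473725 + 125679) = 16/56599404 = 16*(1/56599404) = 4/14149851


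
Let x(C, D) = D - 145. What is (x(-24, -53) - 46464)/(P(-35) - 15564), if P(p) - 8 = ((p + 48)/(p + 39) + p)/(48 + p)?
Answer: 31512/10507 ≈ 2.9991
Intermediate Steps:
x(C, D) = -145 + D
P(p) = 8 + (p + (48 + p)/(39 + p))/(48 + p) (P(p) = 8 + ((p + 48)/(p + 39) + p)/(48 + p) = 8 + ((48 + p)/(39 + p) + p)/(48 + p) = 8 + (p + (48 + p)/(39 + p))/(48 + p))
(x(-24, -53) - 46464)/(P(-35) - 15564) = ((-145 - 53) - 46464)/((15024 + 9*(-35)² + 736*(-35))/(1872 + (-35)² + 87*(-35)) - 15564) = (-198 - 46464)/((15024 + 9*1225 - 25760)/(1872 + 1225 - 3045) - 15564) = -46662/((15024 + 11025 - 25760)/52 - 15564) = -46662/((1/52)*289 - 15564) = -46662/(289/52 - 15564) = -46662/(-809039/52) = -46662*(-52/809039) = 31512/10507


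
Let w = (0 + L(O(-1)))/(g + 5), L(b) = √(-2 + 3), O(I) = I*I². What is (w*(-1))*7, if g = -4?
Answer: -7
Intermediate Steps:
O(I) = I³
L(b) = 1 (L(b) = √1 = 1)
w = 1 (w = (0 + 1)/(-4 + 5) = 1/1 = 1*1 = 1)
(w*(-1))*7 = (1*(-1))*7 = -1*7 = -7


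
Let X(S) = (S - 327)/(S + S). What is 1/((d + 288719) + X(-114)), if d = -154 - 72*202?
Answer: 76/20825743 ≈ 3.6493e-6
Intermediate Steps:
d = -14698 (d = -154 - 14544 = -14698)
X(S) = (-327 + S)/(2*S) (X(S) = (-327 + S)/((2*S)) = (-327 + S)*(1/(2*S)) = (-327 + S)/(2*S))
1/((d + 288719) + X(-114)) = 1/((-14698 + 288719) + (½)*(-327 - 114)/(-114)) = 1/(274021 + (½)*(-1/114)*(-441)) = 1/(274021 + 147/76) = 1/(20825743/76) = 76/20825743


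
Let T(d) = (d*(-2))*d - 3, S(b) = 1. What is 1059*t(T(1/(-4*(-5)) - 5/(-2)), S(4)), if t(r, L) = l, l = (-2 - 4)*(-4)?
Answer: 25416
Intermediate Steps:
T(d) = -3 - 2*d² (T(d) = (-2*d)*d - 3 = -2*d² - 3 = -3 - 2*d²)
l = 24 (l = -6*(-4) = 24)
t(r, L) = 24
1059*t(T(1/(-4*(-5)) - 5/(-2)), S(4)) = 1059*24 = 25416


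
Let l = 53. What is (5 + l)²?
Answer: 3364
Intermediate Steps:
(5 + l)² = (5 + 53)² = 58² = 3364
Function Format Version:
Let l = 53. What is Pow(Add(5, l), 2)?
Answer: 3364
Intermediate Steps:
Pow(Add(5, l), 2) = Pow(Add(5, 53), 2) = Pow(58, 2) = 3364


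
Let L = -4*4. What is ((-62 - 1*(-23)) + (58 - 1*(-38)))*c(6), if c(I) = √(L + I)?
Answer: 57*I*√10 ≈ 180.25*I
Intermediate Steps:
L = -16
c(I) = √(-16 + I)
((-62 - 1*(-23)) + (58 - 1*(-38)))*c(6) = ((-62 - 1*(-23)) + (58 - 1*(-38)))*√(-16 + 6) = ((-62 + 23) + (58 + 38))*√(-10) = (-39 + 96)*(I*√10) = 57*(I*√10) = 57*I*√10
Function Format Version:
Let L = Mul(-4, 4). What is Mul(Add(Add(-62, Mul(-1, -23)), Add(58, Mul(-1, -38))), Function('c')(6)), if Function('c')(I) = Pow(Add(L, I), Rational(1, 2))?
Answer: Mul(57, I, Pow(10, Rational(1, 2))) ≈ Mul(180.25, I)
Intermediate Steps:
L = -16
Function('c')(I) = Pow(Add(-16, I), Rational(1, 2))
Mul(Add(Add(-62, Mul(-1, -23)), Add(58, Mul(-1, -38))), Function('c')(6)) = Mul(Add(Add(-62, Mul(-1, -23)), Add(58, Mul(-1, -38))), Pow(Add(-16, 6), Rational(1, 2))) = Mul(Add(Add(-62, 23), Add(58, 38)), Pow(-10, Rational(1, 2))) = Mul(Add(-39, 96), Mul(I, Pow(10, Rational(1, 2)))) = Mul(57, Mul(I, Pow(10, Rational(1, 2)))) = Mul(57, I, Pow(10, Rational(1, 2)))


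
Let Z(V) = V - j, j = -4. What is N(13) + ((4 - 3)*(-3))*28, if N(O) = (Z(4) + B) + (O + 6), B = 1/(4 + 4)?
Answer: -455/8 ≈ -56.875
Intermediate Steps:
B = 1/8 ≈ 0.12500
Z(V) = 4 + V (Z(V) = V - 1*(-4) = V + 4 = 4 + V)
N(O) = 113/8 + O (N(O) = ((4 + 4) + 1/8) + (O + 6) = (8 + 1/8) + (6 + O) = 65/8 + (6 + O) = 113/8 + O)
N(13) + ((4 - 3)*(-3))*28 = (113/8 + 13) + ((4 - 3)*(-3))*28 = 217/8 + (1*(-3))*28 = 217/8 - 3*28 = 217/8 - 84 = -455/8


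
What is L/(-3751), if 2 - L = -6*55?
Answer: -332/3751 ≈ -0.088510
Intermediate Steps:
L = 332 (L = 2 - (-6)*55 = 2 - 1*(-330) = 2 + 330 = 332)
L/(-3751) = 332/(-3751) = 332*(-1/3751) = -332/3751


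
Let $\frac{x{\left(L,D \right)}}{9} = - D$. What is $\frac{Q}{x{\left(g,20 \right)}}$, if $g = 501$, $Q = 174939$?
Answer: $- \frac{58313}{60} \approx -971.88$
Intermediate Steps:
$x{\left(L,D \right)} = - 9 D$ ($x{\left(L,D \right)} = 9 \left(- D\right) = - 9 D$)
$\frac{Q}{x{\left(g,20 \right)}} = \frac{174939}{\left(-9\right) 20} = \frac{174939}{-180} = 174939 \left(- \frac{1}{180}\right) = - \frac{58313}{60}$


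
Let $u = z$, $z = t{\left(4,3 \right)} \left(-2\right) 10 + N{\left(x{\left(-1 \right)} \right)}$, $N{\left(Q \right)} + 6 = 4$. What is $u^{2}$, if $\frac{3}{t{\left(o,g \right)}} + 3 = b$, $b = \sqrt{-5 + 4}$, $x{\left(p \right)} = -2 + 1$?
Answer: $220 + 192 i \approx 220.0 + 192.0 i$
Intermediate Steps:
$x{\left(p \right)} = -1$
$N{\left(Q \right)} = -2$ ($N{\left(Q \right)} = -6 + 4 = -2$)
$b = i$ ($b = \sqrt{-1} = i \approx 1.0 i$)
$t{\left(o,g \right)} = \frac{3 \left(-3 - i\right)}{10}$ ($t{\left(o,g \right)} = \frac{3}{-3 + i} = 3 \frac{-3 - i}{10} = \frac{3 \left(-3 - i\right)}{10}$)
$z = 16 + 6 i$ ($z = \left(- \frac{9}{10} - \frac{3 i}{10}\right) \left(-2\right) 10 - 2 = \left(\frac{9}{5} + \frac{3 i}{5}\right) 10 - 2 = \left(18 + 6 i\right) - 2 = 16 + 6 i \approx 16.0 + 6.0 i$)
$u = 16 + 6 i \approx 16.0 + 6.0 i$
$u^{2} = \left(16 + 6 i\right)^{2}$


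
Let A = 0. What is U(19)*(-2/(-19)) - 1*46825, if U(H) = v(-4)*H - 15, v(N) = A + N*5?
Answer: -890465/19 ≈ -46867.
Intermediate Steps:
v(N) = 5*N (v(N) = 0 + N*5 = 0 + 5*N = 5*N)
U(H) = -15 - 20*H (U(H) = (5*(-4))*H - 15 = -20*H - 15 = -15 - 20*H)
U(19)*(-2/(-19)) - 1*46825 = (-15 - 20*19)*(-2/(-19)) - 1*46825 = (-15 - 380)*(-2*(-1/19)) - 46825 = -395*2/19 - 46825 = -790/19 - 46825 = -890465/19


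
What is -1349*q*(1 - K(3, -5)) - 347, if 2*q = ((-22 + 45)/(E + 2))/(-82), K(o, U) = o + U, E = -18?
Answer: -1003609/2624 ≈ -382.47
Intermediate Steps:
K(o, U) = U + o
q = 23/2624 (q = (((-22 + 45)/(-18 + 2))/(-82))/2 = ((23/(-16))*(-1/82))/2 = ((23*(-1/16))*(-1/82))/2 = (-23/16*(-1/82))/2 = (½)*(23/1312) = 23/2624 ≈ 0.0087653)
-1349*q*(1 - K(3, -5)) - 347 = -31027*(1 - (-5 + 3))/2624 - 347 = -31027*(1 - 1*(-2))/2624 - 347 = -31027*(1 + 2)/2624 - 347 = -31027*3/2624 - 347 = -1349*69/2624 - 347 = -93081/2624 - 347 = -1003609/2624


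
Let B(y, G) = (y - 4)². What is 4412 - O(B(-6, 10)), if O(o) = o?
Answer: 4312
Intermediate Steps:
B(y, G) = (-4 + y)²
4412 - O(B(-6, 10)) = 4412 - (-4 - 6)² = 4412 - 1*(-10)² = 4412 - 1*100 = 4412 - 100 = 4312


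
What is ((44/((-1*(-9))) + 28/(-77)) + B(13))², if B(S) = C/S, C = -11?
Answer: 22420225/1656369 ≈ 13.536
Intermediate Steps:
B(S) = -11/S
((44/((-1*(-9))) + 28/(-77)) + B(13))² = ((44/((-1*(-9))) + 28/(-77)) - 11/13)² = ((44/9 + 28*(-1/77)) - 11*1/13)² = ((44*(⅑) - 4/11) - 11/13)² = ((44/9 - 4/11) - 11/13)² = (448/99 - 11/13)² = (4735/1287)² = 22420225/1656369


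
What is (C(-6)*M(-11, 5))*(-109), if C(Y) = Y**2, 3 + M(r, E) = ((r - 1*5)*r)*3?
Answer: -2060100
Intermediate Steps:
M(r, E) = -3 + 3*r*(-5 + r) (M(r, E) = -3 + ((r - 1*5)*r)*3 = -3 + ((r - 5)*r)*3 = -3 + ((-5 + r)*r)*3 = -3 + (r*(-5 + r))*3 = -3 + 3*r*(-5 + r))
(C(-6)*M(-11, 5))*(-109) = ((-6)**2*(-3 - 15*(-11) + 3*(-11)**2))*(-109) = (36*(-3 + 165 + 3*121))*(-109) = (36*(-3 + 165 + 363))*(-109) = (36*525)*(-109) = 18900*(-109) = -2060100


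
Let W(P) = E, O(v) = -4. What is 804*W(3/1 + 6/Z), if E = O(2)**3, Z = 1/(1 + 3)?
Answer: -51456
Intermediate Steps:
Z = 1/4 ≈ 0.25000
E = -64 (E = (-4)**3 = -64)
W(P) = -64
804*W(3/1 + 6/Z) = 804*(-64) = -51456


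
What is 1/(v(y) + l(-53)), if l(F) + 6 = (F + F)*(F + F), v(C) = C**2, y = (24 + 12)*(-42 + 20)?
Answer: 1/638494 ≈ 1.5662e-6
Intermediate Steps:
y = -792 (y = 36*(-22) = -792)
l(F) = -6 + 4*F**2 (l(F) = -6 + (F + F)*(F + F) = -6 + (2*F)*(2*F) = -6 + 4*F**2)
1/(v(y) + l(-53)) = 1/((-792)**2 + (-6 + 4*(-53)**2)) = 1/(627264 + (-6 + 4*2809)) = 1/(627264 + (-6 + 11236)) = 1/(627264 + 11230) = 1/638494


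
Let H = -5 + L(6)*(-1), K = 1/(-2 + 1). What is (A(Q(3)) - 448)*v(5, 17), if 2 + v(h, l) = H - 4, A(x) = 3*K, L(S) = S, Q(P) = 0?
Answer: 7667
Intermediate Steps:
K = -1 (K = 1/(-1) = -1)
A(x) = -3 (A(x) = 3*(-1) = -3)
H = -11 (H = -5 + 6*(-1) = -5 - 6 = -11)
v(h, l) = -17 (v(h, l) = -2 + (-11 - 4) = -2 - 15 = -17)
(A(Q(3)) - 448)*v(5, 17) = (-3 - 448)*(-17) = -451*(-17) = 7667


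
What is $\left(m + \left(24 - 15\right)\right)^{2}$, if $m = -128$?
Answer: $14161$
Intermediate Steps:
$\left(m + \left(24 - 15\right)\right)^{2} = \left(-128 + \left(24 - 15\right)\right)^{2} = \left(-128 + 9\right)^{2} = \left(-119\right)^{2} = 14161$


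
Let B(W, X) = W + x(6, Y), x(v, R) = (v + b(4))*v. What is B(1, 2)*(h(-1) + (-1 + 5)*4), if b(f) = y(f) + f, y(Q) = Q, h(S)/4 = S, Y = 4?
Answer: 1020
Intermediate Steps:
h(S) = 4*S
b(f) = 2*f (b(f) = f + f = 2*f)
x(v, R) = v*(8 + v) (x(v, R) = (v + 2*4)*v = (v + 8)*v = (8 + v)*v = v*(8 + v))
B(W, X) = 84 + W (B(W, X) = W + 6*(8 + 6) = W + 6*14 = W + 84 = 84 + W)
B(1, 2)*(h(-1) + (-1 + 5)*4) = (84 + 1)*(4*(-1) + (-1 + 5)*4) = 85*(-4 + 4*4) = 85*(-4 + 16) = 85*12 = 1020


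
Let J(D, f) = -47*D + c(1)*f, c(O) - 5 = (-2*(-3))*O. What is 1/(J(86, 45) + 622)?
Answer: -1/2925 ≈ -0.00034188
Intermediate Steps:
c(O) = 5 + 6*O (c(O) = 5 + (-2*(-3))*O = 5 + 6*O)
J(D, f) = -47*D + 11*f (J(D, f) = -47*D + (5 + 6*1)*f = -47*D + (5 + 6)*f = -47*D + 11*f)
1/(J(86, 45) + 622) = 1/((-47*86 + 11*45) + 622) = 1/((-4042 + 495) + 622) = 1/(-3547 + 622) = 1/(-2925) = -1/2925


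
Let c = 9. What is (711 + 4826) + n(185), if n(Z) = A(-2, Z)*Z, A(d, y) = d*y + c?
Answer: -61248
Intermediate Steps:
A(d, y) = 9 + d*y (A(d, y) = d*y + 9 = 9 + d*y)
n(Z) = Z*(9 - 2*Z) (n(Z) = (9 - 2*Z)*Z = Z*(9 - 2*Z))
(711 + 4826) + n(185) = (711 + 4826) + 185*(9 - 2*185) = 5537 + 185*(9 - 370) = 5537 + 185*(-361) = 5537 - 66785 = -61248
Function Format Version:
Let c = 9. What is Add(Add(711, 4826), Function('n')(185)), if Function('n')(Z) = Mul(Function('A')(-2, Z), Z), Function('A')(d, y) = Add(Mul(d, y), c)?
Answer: -61248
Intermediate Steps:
Function('A')(d, y) = Add(9, Mul(d, y)) (Function('A')(d, y) = Add(Mul(d, y), 9) = Add(9, Mul(d, y)))
Function('n')(Z) = Mul(Z, Add(9, Mul(-2, Z))) (Function('n')(Z) = Mul(Add(9, Mul(-2, Z)), Z) = Mul(Z, Add(9, Mul(-2, Z))))
Add(Add(711, 4826), Function('n')(185)) = Add(Add(711, 4826), Mul(185, Add(9, Mul(-2, 185)))) = Add(5537, Mul(185, Add(9, -370))) = Add(5537, Mul(185, -361)) = Add(5537, -66785) = -61248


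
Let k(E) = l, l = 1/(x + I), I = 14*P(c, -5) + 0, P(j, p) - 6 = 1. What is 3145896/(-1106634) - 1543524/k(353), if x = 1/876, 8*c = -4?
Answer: -2036667570909865/13464047 ≈ -1.5127e+8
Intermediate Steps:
c = -1/2 (c = (1/8)*(-4) = -1/2 ≈ -0.50000)
P(j, p) = 7 (P(j, p) = 6 + 1 = 7)
x = 1/876 ≈ 0.0011416
I = 98 (I = 14*7 + 0 = 98 + 0 = 98)
l = 876/85849 (l = 1/(1/876 + 98) = 1/(85849/876) = 876/85849 ≈ 0.010204)
k(E) = 876/85849
3145896/(-1106634) - 1543524/k(353) = 3145896/(-1106634) - 1543524/876/85849 = 3145896*(-1/1106634) - 1543524*85849/876 = -524316/184439 - 11042499323/73 = -2036667570909865/13464047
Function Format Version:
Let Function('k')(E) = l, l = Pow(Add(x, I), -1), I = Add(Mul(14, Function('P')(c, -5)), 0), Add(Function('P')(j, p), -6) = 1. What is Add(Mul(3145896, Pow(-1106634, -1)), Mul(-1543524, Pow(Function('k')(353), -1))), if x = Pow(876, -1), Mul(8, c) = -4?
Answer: Rational(-2036667570909865, 13464047) ≈ -1.5127e+8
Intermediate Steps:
c = Rational(-1, 2) (c = Mul(Rational(1, 8), -4) = Rational(-1, 2) ≈ -0.50000)
Function('P')(j, p) = 7 (Function('P')(j, p) = Add(6, 1) = 7)
x = Rational(1, 876) ≈ 0.0011416
I = 98 (I = Add(Mul(14, 7), 0) = Add(98, 0) = 98)
l = Rational(876, 85849) (l = Pow(Add(Rational(1, 876), 98), -1) = Pow(Rational(85849, 876), -1) = Rational(876, 85849) ≈ 0.010204)
Function('k')(E) = Rational(876, 85849)
Add(Mul(3145896, Pow(-1106634, -1)), Mul(-1543524, Pow(Function('k')(353), -1))) = Add(Mul(3145896, Pow(-1106634, -1)), Mul(-1543524, Pow(Rational(876, 85849), -1))) = Add(Mul(3145896, Rational(-1, 1106634)), Mul(-1543524, Rational(85849, 876))) = Add(Rational(-524316, 184439), Rational(-11042499323, 73)) = Rational(-2036667570909865, 13464047)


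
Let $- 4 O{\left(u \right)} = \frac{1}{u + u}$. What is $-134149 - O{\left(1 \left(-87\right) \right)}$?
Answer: $- \frac{93367705}{696} \approx -1.3415 \cdot 10^{5}$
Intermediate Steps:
$O{\left(u \right)} = - \frac{1}{8 u}$ ($O{\left(u \right)} = - \frac{1}{4 \left(u + u\right)} = - \frac{1}{4 \cdot 2 u} = - \frac{\frac{1}{2} \frac{1}{u}}{4} = - \frac{1}{8 u}$)
$-134149 - O{\left(1 \left(-87\right) \right)} = -134149 - - \frac{1}{8 \cdot 1 \left(-87\right)} = -134149 - - \frac{1}{8 \left(-87\right)} = -134149 - \left(- \frac{1}{8}\right) \left(- \frac{1}{87}\right) = -134149 - \frac{1}{696} = - \frac{93367705}{696}$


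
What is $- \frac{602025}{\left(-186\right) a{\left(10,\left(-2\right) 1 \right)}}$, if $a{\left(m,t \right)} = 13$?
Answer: $\frac{200675}{806} \approx 248.98$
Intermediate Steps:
$- \frac{602025}{\left(-186\right) a{\left(10,\left(-2\right) 1 \right)}} = - \frac{602025}{\left(-186\right) 13} = - \frac{602025}{-2418} = \left(-602025\right) \left(- \frac{1}{2418}\right) = \frac{200675}{806}$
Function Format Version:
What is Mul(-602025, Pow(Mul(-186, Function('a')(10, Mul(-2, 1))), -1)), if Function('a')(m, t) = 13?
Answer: Rational(200675, 806) ≈ 248.98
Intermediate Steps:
Mul(-602025, Pow(Mul(-186, Function('a')(10, Mul(-2, 1))), -1)) = Mul(-602025, Pow(Mul(-186, 13), -1)) = Mul(-602025, Pow(-2418, -1)) = Mul(-602025, Rational(-1, 2418)) = Rational(200675, 806)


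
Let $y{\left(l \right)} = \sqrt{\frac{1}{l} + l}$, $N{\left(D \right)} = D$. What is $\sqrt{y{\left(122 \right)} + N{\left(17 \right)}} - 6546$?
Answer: $-6546 + \frac{\sqrt{253028 + 122 \sqrt{1815970}}}{122} \approx -6540.7$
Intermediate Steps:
$y{\left(l \right)} = \sqrt{l + \frac{1}{l}}$
$\sqrt{y{\left(122 \right)} + N{\left(17 \right)}} - 6546 = \sqrt{\sqrt{122 + \frac{1}{122}} + 17} - 6546 = \sqrt{\sqrt{\frac{14885}{122}} + 17} - 6546 = \sqrt{\frac{\sqrt{1815970}}{122} + 17} - 6546 = \sqrt{17 + \frac{\sqrt{1815970}}{122}} - 6546 = -6546 + \sqrt{17 + \frac{\sqrt{1815970}}{122}}$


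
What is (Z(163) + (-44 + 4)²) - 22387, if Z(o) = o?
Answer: -20624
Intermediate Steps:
(Z(163) + (-44 + 4)²) - 22387 = (163 + (-44 + 4)²) - 22387 = (163 + (-40)²) - 22387 = (163 + 1600) - 22387 = 1763 - 22387 = -20624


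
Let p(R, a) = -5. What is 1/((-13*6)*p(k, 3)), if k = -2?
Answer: 1/390 ≈ 0.0025641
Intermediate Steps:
1/((-13*6)*p(k, 3)) = 1/(-13*6*(-5)) = 1/(-78*(-5)) = 1/390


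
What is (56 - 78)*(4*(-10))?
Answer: 880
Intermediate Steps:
(56 - 78)*(4*(-10)) = -22*(-40) = 880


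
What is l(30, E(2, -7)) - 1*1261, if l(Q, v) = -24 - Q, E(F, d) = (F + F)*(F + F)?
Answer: -1315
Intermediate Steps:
E(F, d) = 4*F² (E(F, d) = (2*F)*(2*F) = 4*F²)
l(30, E(2, -7)) - 1*1261 = (-24 - 1*30) - 1*1261 = (-24 - 30) - 1261 = -54 - 1261 = -1315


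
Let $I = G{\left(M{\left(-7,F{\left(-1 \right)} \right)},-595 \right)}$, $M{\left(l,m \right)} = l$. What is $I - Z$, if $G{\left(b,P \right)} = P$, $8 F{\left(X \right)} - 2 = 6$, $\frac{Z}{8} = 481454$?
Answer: $-3852227$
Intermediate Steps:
$Z = 3851632$ ($Z = 8 \cdot 481454 = 3851632$)
$F{\left(X \right)} = 1$ ($F{\left(X \right)} = \frac{1}{4} + \frac{1}{8} \cdot 6 = \frac{1}{4} + \frac{3}{4} = 1$)
$I = -595$
$I - Z = -595 - 3851632 = -3852227$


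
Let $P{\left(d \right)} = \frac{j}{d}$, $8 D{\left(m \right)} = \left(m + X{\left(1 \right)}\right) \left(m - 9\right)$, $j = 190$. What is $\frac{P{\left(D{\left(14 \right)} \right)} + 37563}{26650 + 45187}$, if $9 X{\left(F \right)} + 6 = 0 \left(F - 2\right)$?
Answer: $\frac{187929}{359185} \approx 0.52321$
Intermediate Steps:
$X{\left(F \right)} = - \frac{2}{3}$ ($X{\left(F \right)} = - \frac{2}{3} + \frac{0 \left(F - 2\right)}{9} = - \frac{2}{3} + \frac{0 \left(-2 + F\right)}{9} = - \frac{2}{3} + \frac{1}{9} \cdot 0 = - \frac{2}{3} + 0 = - \frac{2}{3}$)
$D{\left(m \right)} = \frac{\left(-9 + m\right) \left(- \frac{2}{3} + m\right)}{8}$ ($D{\left(m \right)} = \frac{\left(m - \frac{2}{3}\right) \left(m - 9\right)}{8} = \frac{\left(- \frac{2}{3} + m\right) \left(-9 + m\right)}{8} = \frac{\left(-9 + m\right) \left(- \frac{2}{3} + m\right)}{8}$)
$P{\left(d \right)} = \frac{190}{d}$
$\frac{P{\left(D{\left(14 \right)} \right)} + 37563}{26650 + 45187} = \frac{\frac{190}{\frac{3}{4} - \frac{203}{12} + \frac{14^{2}}{8}} + 37563}{26650 + 45187} = \frac{\frac{190}{\frac{3}{4} - \frac{203}{12} + \frac{1}{8} \cdot 196} + 37563}{71837} = \left(\frac{190}{\frac{3}{4} - \frac{203}{12} + \frac{49}{2}} + 37563\right) \frac{1}{71837} = \left(\frac{190}{\frac{25}{3}} + 37563\right) \frac{1}{71837} = \left(190 \cdot \frac{3}{25} + 37563\right) \frac{1}{71837} = \left(\frac{114}{5} + 37563\right) \frac{1}{71837} = \frac{187929}{5} \cdot \frac{1}{71837} = \frac{187929}{359185}$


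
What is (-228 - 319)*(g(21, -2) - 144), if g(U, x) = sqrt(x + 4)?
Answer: 78768 - 547*sqrt(2) ≈ 77994.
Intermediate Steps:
g(U, x) = sqrt(4 + x)
(-228 - 319)*(g(21, -2) - 144) = (-228 - 319)*(sqrt(4 - 2) - 144) = -547*(sqrt(2) - 144) = -547*(-144 + sqrt(2)) = 78768 - 547*sqrt(2)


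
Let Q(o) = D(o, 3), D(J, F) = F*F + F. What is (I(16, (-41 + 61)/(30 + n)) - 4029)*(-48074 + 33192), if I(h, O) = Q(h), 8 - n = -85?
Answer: 59780994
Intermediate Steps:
n = 93 (n = 8 - 1*(-85) = 8 + 85 = 93)
D(J, F) = F + F² (D(J, F) = F² + F = F + F²)
Q(o) = 12 (Q(o) = 3*(1 + 3) = 3*4 = 12)
I(h, O) = 12
(I(16, (-41 + 61)/(30 + n)) - 4029)*(-48074 + 33192) = (12 - 4029)*(-48074 + 33192) = -4017*(-14882) = 59780994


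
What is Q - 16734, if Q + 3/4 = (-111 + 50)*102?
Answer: -91827/4 ≈ -22957.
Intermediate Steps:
Q = -24891/4 (Q = -3/4 + (-111 + 50)*102 = -3/4 - 61*102 = -3/4 - 6222 = -24891/4 ≈ -6222.8)
Q - 16734 = -24891/4 - 16734 = -91827/4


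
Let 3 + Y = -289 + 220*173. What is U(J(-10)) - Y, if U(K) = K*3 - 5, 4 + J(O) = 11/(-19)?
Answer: -717948/19 ≈ -37787.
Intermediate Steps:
J(O) = -87/19 (J(O) = -4 + 11/(-19) = -4 + 11*(-1/19) = -4 - 11/19 = -87/19)
U(K) = -5 + 3*K (U(K) = 3*K - 5 = -5 + 3*K)
Y = 37768 (Y = -3 + (-289 + 220*173) = -3 + (-289 + 38060) = -3 + 37771 = 37768)
U(J(-10)) - Y = (-5 + 3*(-87/19)) - 1*37768 = (-5 - 261/19) - 37768 = -356/19 - 37768 = -717948/19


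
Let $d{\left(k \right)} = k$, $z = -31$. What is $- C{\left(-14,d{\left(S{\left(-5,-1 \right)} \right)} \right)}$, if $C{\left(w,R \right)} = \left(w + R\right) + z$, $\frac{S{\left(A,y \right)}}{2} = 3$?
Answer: $39$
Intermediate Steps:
$S{\left(A,y \right)} = 6$ ($S{\left(A,y \right)} = 2 \cdot 3 = 6$)
$C{\left(w,R \right)} = -31 + R + w$ ($C{\left(w,R \right)} = \left(w + R\right) - 31 = \left(R + w\right) - 31 = -31 + R + w$)
$- C{\left(-14,d{\left(S{\left(-5,-1 \right)} \right)} \right)} = - (-31 + 6 - 14) = \left(-1\right) \left(-39\right) = 39$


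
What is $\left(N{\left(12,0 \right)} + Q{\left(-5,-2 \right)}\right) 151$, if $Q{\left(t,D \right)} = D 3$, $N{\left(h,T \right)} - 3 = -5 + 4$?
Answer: $-604$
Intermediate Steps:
$N{\left(h,T \right)} = 2$ ($N{\left(h,T \right)} = 3 + \left(-5 + 4\right) = 3 - 1 = 2$)
$Q{\left(t,D \right)} = 3 D$
$\left(N{\left(12,0 \right)} + Q{\left(-5,-2 \right)}\right) 151 = \left(2 + 3 \left(-2\right)\right) 151 = \left(2 - 6\right) 151 = \left(-4\right) 151 = -604$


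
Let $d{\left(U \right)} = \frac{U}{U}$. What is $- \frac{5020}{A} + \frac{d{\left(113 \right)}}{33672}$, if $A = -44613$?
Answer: $\frac{56359351}{500736312} \approx 0.11255$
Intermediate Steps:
$d{\left(U \right)} = 1$
$- \frac{5020}{A} + \frac{d{\left(113 \right)}}{33672} = - \frac{5020}{-44613} + 1 \cdot \frac{1}{33672} = \left(-5020\right) \left(- \frac{1}{44613}\right) + 1 \cdot \frac{1}{33672} = \frac{5020}{44613} + \frac{1}{33672} = \frac{56359351}{500736312}$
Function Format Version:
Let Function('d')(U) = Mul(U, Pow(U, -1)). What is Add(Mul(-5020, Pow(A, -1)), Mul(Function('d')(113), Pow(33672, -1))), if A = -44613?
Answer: Rational(56359351, 500736312) ≈ 0.11255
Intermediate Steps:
Function('d')(U) = 1
Add(Mul(-5020, Pow(A, -1)), Mul(Function('d')(113), Pow(33672, -1))) = Add(Mul(-5020, Pow(-44613, -1)), Mul(1, Pow(33672, -1))) = Add(Mul(-5020, Rational(-1, 44613)), Mul(1, Rational(1, 33672))) = Add(Rational(5020, 44613), Rational(1, 33672)) = Rational(56359351, 500736312)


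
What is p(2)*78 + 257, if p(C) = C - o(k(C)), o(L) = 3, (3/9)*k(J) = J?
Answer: 179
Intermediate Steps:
k(J) = 3*J
p(C) = -3 + C (p(C) = C - 1*3 = C - 3 = -3 + C)
p(2)*78 + 257 = (-3 + 2)*78 + 257 = -1*78 + 257 = -78 + 257 = 179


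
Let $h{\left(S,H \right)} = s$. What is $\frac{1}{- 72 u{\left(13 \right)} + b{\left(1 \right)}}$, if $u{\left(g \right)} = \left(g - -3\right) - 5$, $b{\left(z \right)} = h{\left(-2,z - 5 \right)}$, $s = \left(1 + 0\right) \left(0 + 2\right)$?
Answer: $- \frac{1}{790} \approx -0.0012658$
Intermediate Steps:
$s = 2$ ($s = 1 \cdot 2 = 2$)
$h{\left(S,H \right)} = 2$
$b{\left(z \right)} = 2$
$u{\left(g \right)} = -2 + g$ ($u{\left(g \right)} = \left(g + 3\right) - 5 = \left(3 + g\right) - 5 = -2 + g$)
$\frac{1}{- 72 u{\left(13 \right)} + b{\left(1 \right)}} = \frac{1}{- 72 \left(-2 + 13\right) + 2} = \frac{1}{\left(-72\right) 11 + 2} = \frac{1}{-792 + 2} = \frac{1}{-790} = - \frac{1}{790}$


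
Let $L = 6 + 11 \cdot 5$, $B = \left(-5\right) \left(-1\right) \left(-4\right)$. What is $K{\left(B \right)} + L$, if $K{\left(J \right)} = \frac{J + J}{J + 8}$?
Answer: $\frac{193}{3} \approx 64.333$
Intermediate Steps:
$B = -20$ ($B = 5 \left(-4\right) = -20$)
$K{\left(J \right)} = \frac{2 J}{8 + J}$
$L = 61$ ($L = 6 + 55 = 61$)
$K{\left(B \right)} + L = 2 \left(-20\right) \frac{1}{8 - 20} + 61 = 2 \left(-20\right) \frac{1}{-12} + 61 = 2 \left(-20\right) \left(- \frac{1}{12}\right) + 61 = \frac{10}{3} + 61 = \frac{193}{3}$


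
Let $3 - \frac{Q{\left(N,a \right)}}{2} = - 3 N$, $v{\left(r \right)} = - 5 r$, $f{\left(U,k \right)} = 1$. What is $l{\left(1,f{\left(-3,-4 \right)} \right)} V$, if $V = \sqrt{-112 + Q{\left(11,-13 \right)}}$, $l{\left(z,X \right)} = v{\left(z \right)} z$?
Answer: $- 10 i \sqrt{10} \approx - 31.623 i$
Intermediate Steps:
$Q{\left(N,a \right)} = 6 + 6 N$ ($Q{\left(N,a \right)} = 6 - 2 \left(- 3 N\right) = 6 + 6 N$)
$l{\left(z,X \right)} = - 5 z^{2}$ ($l{\left(z,X \right)} = - 5 z z = - 5 z^{2}$)
$V = 2 i \sqrt{10}$ ($V = \sqrt{-112 + \left(6 + 6 \cdot 11\right)} = \sqrt{-112 + \left(6 + 66\right)} = \sqrt{-112 + 72} = \sqrt{-40} = 2 i \sqrt{10} \approx 6.3246 i$)
$l{\left(1,f{\left(-3,-4 \right)} \right)} V = - 5 \cdot 1^{2} \cdot 2 i \sqrt{10} = \left(-5\right) 1 \cdot 2 i \sqrt{10} = - 5 \cdot 2 i \sqrt{10} = - 10 i \sqrt{10}$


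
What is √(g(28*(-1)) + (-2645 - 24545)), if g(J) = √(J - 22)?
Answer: √(-27190 + 5*I*√2) ≈ 0.021 + 164.89*I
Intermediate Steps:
g(J) = √(-22 + J)
√(g(28*(-1)) + (-2645 - 24545)) = √(√(-22 + 28*(-1)) + (-2645 - 24545)) = √(√(-22 - 28) - 27190) = √(√(-50) - 27190) = √(5*I*√2 - 27190) = √(-27190 + 5*I*√2)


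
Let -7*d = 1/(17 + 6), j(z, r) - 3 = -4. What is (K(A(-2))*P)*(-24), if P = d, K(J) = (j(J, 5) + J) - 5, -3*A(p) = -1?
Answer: -136/161 ≈ -0.84472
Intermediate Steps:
A(p) = ⅓ (A(p) = -⅓*(-1) = ⅓)
j(z, r) = -1 (j(z, r) = 3 - 4 = -1)
d = -1/161 (d = -1/(7*(17 + 6)) = -⅐/23 = -⅐*1/23 = -1/161 ≈ -0.0062112)
K(J) = -6 + J (K(J) = (-1 + J) - 5 = -6 + J)
P = -1/161 ≈ -0.0062112
(K(A(-2))*P)*(-24) = ((-6 + ⅓)*(-1/161))*(-24) = -17/3*(-1/161)*(-24) = (17/483)*(-24) = -136/161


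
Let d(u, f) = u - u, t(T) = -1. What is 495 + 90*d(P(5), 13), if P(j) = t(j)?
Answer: 495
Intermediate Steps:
P(j) = -1
d(u, f) = 0
495 + 90*d(P(5), 13) = 495 + 90*0 = 495 + 0 = 495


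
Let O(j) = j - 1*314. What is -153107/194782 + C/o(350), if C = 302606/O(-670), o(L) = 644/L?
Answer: -370121320637/2204153112 ≈ -167.92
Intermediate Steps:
O(j) = -314 + j (O(j) = j - 314 = -314 + j)
C = -151303/492 (C = 302606/(-314 - 670) = 302606/(-984) = 302606*(-1/984) = -151303/492 ≈ -307.53)
-153107/194782 + C/o(350) = -153107/194782 - 151303/(492*(644/350)) = -153107*1/194782 - 151303/(492*(644*(1/350))) = -153107/194782 - 151303/(492*46/25) = -153107/194782 - 151303/492*25/46 = -153107/194782 - 3782575/22632 = -370121320637/2204153112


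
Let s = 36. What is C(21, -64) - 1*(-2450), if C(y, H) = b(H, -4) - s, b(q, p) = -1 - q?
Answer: 2477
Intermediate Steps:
C(y, H) = -37 - H (C(y, H) = (-1 - H) - 1*36 = (-1 - H) - 36 = -37 - H)
C(21, -64) - 1*(-2450) = (-37 - 1*(-64)) - 1*(-2450) = (-37 + 64) + 2450 = 27 + 2450 = 2477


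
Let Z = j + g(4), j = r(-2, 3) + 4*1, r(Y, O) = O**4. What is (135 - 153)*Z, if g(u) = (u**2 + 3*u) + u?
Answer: -2106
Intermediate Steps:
g(u) = u**2 + 4*u
j = 85 (j = 3**4 + 4*1 = 81 + 4 = 85)
Z = 117 (Z = 85 + 4*(4 + 4) = 85 + 4*8 = 85 + 32 = 117)
(135 - 153)*Z = (135 - 153)*117 = -18*117 = -2106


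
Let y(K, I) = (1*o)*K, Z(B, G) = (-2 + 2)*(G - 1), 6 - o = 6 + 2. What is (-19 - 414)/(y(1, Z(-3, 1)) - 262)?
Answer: 433/264 ≈ 1.6402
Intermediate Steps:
o = -2 (o = 6 - (6 + 2) = 6 - 1*8 = 6 - 8 = -2)
Z(B, G) = 0 (Z(B, G) = 0*(-1 + G) = 0)
y(K, I) = -2*K (y(K, I) = (1*(-2))*K = -2*K)
(-19 - 414)/(y(1, Z(-3, 1)) - 262) = (-19 - 414)/(-2*1 - 262) = -433/(-2 - 262) = -433/(-264) = -433*(-1/264) = 433/264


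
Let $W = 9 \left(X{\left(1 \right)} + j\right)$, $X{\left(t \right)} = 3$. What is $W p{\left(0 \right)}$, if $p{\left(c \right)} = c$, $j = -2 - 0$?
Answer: $0$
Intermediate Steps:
$j = -2$ ($j = -2 + 0 = -2$)
$W = 9$ ($W = 9 \left(3 - 2\right) = 9 \cdot 1 = 9$)
$W p{\left(0 \right)} = 9 \cdot 0 = 0$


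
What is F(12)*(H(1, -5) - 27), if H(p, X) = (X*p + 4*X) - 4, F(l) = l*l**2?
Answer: -96768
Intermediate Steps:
F(l) = l**3
H(p, X) = -4 + 4*X + X*p (H(p, X) = (4*X + X*p) - 4 = -4 + 4*X + X*p)
F(12)*(H(1, -5) - 27) = 12**3*((-4 + 4*(-5) - 5*1) - 27) = 1728*((-4 - 20 - 5) - 27) = 1728*(-29 - 27) = 1728*(-56) = -96768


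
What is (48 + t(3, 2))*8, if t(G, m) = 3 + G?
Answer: 432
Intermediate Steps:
(48 + t(3, 2))*8 = (48 + (3 + 3))*8 = (48 + 6)*8 = 54*8 = 432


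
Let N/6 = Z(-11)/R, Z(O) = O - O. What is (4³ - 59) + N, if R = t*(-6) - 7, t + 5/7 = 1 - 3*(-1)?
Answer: 5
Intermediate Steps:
Z(O) = 0
t = 23/7 (t = -5/7 + (1 - 3*(-1)) = -5/7 + (1 + 3) = -5/7 + 4 = 23/7 ≈ 3.2857)
R = -187/7 (R = (23/7)*(-6) - 7 = -138/7 - 7 = -187/7 ≈ -26.714)
N = 0 (N = 6*(0/(-187/7)) = 6*(0*(-7/187)) = 6*0 = 0)
(4³ - 59) + N = (4³ - 59) + 0 = (64 - 59) + 0 = 5 + 0 = 5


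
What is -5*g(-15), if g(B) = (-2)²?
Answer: -20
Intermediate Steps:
g(B) = 4
-5*g(-15) = -5*4 = -20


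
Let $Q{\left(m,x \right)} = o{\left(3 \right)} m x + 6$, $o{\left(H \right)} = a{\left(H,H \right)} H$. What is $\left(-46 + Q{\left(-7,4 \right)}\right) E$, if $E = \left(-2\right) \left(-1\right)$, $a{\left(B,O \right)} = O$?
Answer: $-584$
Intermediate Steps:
$o{\left(H \right)} = H^{2}$ ($o{\left(H \right)} = H H = H^{2}$)
$Q{\left(m,x \right)} = 6 + 9 m x$ ($Q{\left(m,x \right)} = 3^{2} m x + 6 = 9 m x + 6 = 6 + 9 m x$)
$E = 2$
$\left(-46 + Q{\left(-7,4 \right)}\right) E = \left(-46 + \left(6 + 9 \left(-7\right) 4\right)\right) 2 = \left(-46 + \left(6 - 252\right)\right) 2 = \left(-46 - 246\right) 2 = \left(-292\right) 2 = -584$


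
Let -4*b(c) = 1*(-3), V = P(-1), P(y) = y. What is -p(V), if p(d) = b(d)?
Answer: -¾ ≈ -0.75000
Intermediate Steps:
V = -1
b(c) = ¾ (b(c) = -(-3)/4 = -¼*(-3) = ¾)
p(d) = ¾
-p(V) = -1*¾ = -¾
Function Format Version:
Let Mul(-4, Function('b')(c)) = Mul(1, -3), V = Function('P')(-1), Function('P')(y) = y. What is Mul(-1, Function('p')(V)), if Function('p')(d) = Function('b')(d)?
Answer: Rational(-3, 4) ≈ -0.75000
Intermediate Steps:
V = -1
Function('b')(c) = Rational(3, 4) (Function('b')(c) = Mul(Rational(-1, 4), Mul(1, -3)) = Mul(Rational(-1, 4), -3) = Rational(3, 4))
Function('p')(d) = Rational(3, 4)
Mul(-1, Function('p')(V)) = Mul(-1, Rational(3, 4)) = Rational(-3, 4)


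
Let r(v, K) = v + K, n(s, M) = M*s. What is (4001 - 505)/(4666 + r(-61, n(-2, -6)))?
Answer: 184/243 ≈ 0.75720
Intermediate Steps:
r(v, K) = K + v
(4001 - 505)/(4666 + r(-61, n(-2, -6))) = (4001 - 505)/(4666 + (-6*(-2) - 61)) = 3496/(4666 + (12 - 61)) = 3496/(4666 - 49) = 3496/4617 = 3496*(1/4617) = 184/243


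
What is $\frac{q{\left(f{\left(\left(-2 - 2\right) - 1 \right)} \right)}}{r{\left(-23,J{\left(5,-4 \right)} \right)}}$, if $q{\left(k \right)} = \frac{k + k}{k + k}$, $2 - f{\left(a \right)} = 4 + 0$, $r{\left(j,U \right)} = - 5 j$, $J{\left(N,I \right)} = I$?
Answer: $\frac{1}{115} \approx 0.0086956$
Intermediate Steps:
$f{\left(a \right)} = -2$ ($f{\left(a \right)} = 2 - \left(4 + 0\right) = 2 - 4 = -2$)
$q{\left(k \right)} = 1$ ($q{\left(k \right)} = \frac{2 k}{2 k} = 2 k \frac{1}{2 k} = 1$)
$\frac{q{\left(f{\left(\left(-2 - 2\right) - 1 \right)} \right)}}{r{\left(-23,J{\left(5,-4 \right)} \right)}} = 1 \frac{1}{\left(-5\right) \left(-23\right)} = 1 \cdot \frac{1}{115} = \frac{1}{115}$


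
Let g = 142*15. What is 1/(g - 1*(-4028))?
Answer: 1/6158 ≈ 0.00016239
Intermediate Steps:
g = 2130
1/(g - 1*(-4028)) = 1/(2130 - 1*(-4028)) = 1/(2130 + 4028) = 1/6158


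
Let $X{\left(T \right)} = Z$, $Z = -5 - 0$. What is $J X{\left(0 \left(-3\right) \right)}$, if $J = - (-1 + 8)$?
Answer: $35$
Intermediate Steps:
$J = -7$ ($J = \left(-1\right) 7 = -7$)
$Z = -5$ ($Z = -5 + 0 = -5$)
$X{\left(T \right)} = -5$
$J X{\left(0 \left(-3\right) \right)} = \left(-7\right) \left(-5\right) = 35$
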